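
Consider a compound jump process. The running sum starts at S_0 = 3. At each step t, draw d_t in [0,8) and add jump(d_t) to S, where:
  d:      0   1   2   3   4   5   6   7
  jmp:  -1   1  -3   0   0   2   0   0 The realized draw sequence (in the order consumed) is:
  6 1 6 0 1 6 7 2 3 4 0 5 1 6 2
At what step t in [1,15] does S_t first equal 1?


8

t=0: S=3, d=6, jump=0, S_1=3
t=1: S=3, d=1, jump=1, S_2=4
t=2: S=4, d=6, jump=0, S_3=4
t=3: S=4, d=0, jump=-1, S_4=3
t=4: S=3, d=1, jump=1, S_5=4
t=5: S=4, d=6, jump=0, S_6=4
t=6: S=4, d=7, jump=0, S_7=4
t=7: S=4, d=2, jump=-3, S_8=1
t=8: S=1, d=3, jump=0, S_9=1
t=9: S=1, d=4, jump=0, S_10=1
t=10: S=1, d=0, jump=-1, S_11=0
t=11: S=0, d=5, jump=2, S_12=2
t=12: S=2, d=1, jump=1, S_13=3
t=13: S=3, d=6, jump=0, S_14=3
t=14: S=3, d=2, jump=-3, S_15=0


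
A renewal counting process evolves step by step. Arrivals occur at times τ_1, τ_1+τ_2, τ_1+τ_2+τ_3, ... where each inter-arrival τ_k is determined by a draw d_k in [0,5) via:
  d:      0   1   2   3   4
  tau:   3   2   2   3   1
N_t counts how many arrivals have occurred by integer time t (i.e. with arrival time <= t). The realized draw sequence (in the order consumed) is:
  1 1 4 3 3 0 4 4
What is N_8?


4

draw d_1=1: τ_1=2, arrival time A_1=2
draw d_2=1: τ_2=2, arrival time A_2=4
draw d_3=4: τ_3=1, arrival time A_3=5
draw d_4=3: τ_4=3, arrival time A_4=8
draw d_5=3: τ_5=3, arrival time A_5=11
draw d_6=0: τ_6=3, arrival time A_6=14
draw d_7=4: τ_7=1, arrival time A_7=15
draw d_8=4: τ_8=1, arrival time A_8=16
N_t over t=0..8: 0:0 1:0 2:1 3:1 4:2 5:3 6:3 7:3 8:4


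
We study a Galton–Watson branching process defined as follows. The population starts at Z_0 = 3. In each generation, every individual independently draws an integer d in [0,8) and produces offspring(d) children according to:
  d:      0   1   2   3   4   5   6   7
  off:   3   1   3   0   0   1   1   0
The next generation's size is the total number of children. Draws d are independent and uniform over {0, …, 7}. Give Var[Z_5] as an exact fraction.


45004136301/1073741824

Outcome values over d=0..7: [3, 1, 3, 0, 0, 1, 1, 0]
Σy = 9, Σy² = 21, M = 8
μ = 9/8 = 9/8,  σ² = 21/8 − (9/8)² = 87/64
V_0 = 0, E_0 = 3
V_1 = 87/64·E_0 + (9/8)²·V_0 = 261/64;  E_1 = 27/8
V_2 = 87/64·E_1 + (9/8)²·V_1 = 39933/4096;  E_2 = 243/64
V_3 = 87/64·E_2 + (9/8)²·V_2 = 4587597/262144;  E_3 = 2187/512
V_4 = 87/64·E_3 + (9/8)²·V_3 = 469013085/16777216;  E_4 = 19683/4096
V_5 = 87/64·E_4 + (9/8)²·V_4 = 45004136301/1073741824;  E_5 = 177147/32768


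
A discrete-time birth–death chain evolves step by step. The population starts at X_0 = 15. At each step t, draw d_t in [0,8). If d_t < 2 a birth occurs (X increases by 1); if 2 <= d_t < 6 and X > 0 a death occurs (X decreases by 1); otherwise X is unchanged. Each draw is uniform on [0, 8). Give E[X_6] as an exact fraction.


X can drop by at most 1 per step and X_0 = 15 > T = 6, so X_t >= 15 − t >= 9 > 0 for every t <= 6: the floor at 0 (the 'and X > 0' condition) never binds. Hence X_6 = X_0 + Σ_{t<6} Y_t with i.i.d. increments Y_t = y(d_t) ∈ {+1, −1, 0}.
Outcome values over d=0..7: [1, 1, -1, -1, -1, -1, 0, 0]
Σy = -2, Σy² = 6, M = 8
μ = -2/8 = -1/4,  σ² = 6/8 − (-1/4)² = 11/16
E[X_6] = 15 + 6·(-1/4) = 27/2

27/2


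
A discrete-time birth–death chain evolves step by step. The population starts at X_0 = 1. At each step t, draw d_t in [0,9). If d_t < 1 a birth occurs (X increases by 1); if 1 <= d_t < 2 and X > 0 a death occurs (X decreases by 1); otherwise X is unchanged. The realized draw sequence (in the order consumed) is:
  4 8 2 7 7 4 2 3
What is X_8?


t=0: X=1, d=4 → hold, X_1=1
t=1: X=1, d=8 → hold, X_2=1
t=2: X=1, d=2 → hold, X_3=1
t=3: X=1, d=7 → hold, X_4=1
t=4: X=1, d=7 → hold, X_5=1
t=5: X=1, d=4 → hold, X_6=1
t=6: X=1, d=2 → hold, X_7=1
t=7: X=1, d=3 → hold, X_8=1

1


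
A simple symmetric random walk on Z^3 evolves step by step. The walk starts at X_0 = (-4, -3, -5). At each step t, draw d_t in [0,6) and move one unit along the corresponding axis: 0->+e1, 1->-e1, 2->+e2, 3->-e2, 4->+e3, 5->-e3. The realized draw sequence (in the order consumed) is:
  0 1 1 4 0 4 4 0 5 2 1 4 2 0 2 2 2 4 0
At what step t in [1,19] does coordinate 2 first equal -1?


t=0: X=(-4, -3, -5), d=0 → +e1, X_1=(-3, -3, -5)
t=1: X=(-3, -3, -5), d=1 → -e1, X_2=(-4, -3, -5)
t=2: X=(-4, -3, -5), d=1 → -e1, X_3=(-5, -3, -5)
t=3: X=(-5, -3, -5), d=4 → +e3, X_4=(-5, -3, -4)
t=4: X=(-5, -3, -4), d=0 → +e1, X_5=(-4, -3, -4)
t=5: X=(-4, -3, -4), d=4 → +e3, X_6=(-4, -3, -3)
t=6: X=(-4, -3, -3), d=4 → +e3, X_7=(-4, -3, -2)
t=7: X=(-4, -3, -2), d=0 → +e1, X_8=(-3, -3, -2)
t=8: X=(-3, -3, -2), d=5 → -e3, X_9=(-3, -3, -3)
t=9: X=(-3, -3, -3), d=2 → +e2, X_10=(-3, -2, -3)
t=10: X=(-3, -2, -3), d=1 → -e1, X_11=(-4, -2, -3)
t=11: X=(-4, -2, -3), d=4 → +e3, X_12=(-4, -2, -2)
t=12: X=(-4, -2, -2), d=2 → +e2, X_13=(-4, -1, -2)
t=13: X=(-4, -1, -2), d=0 → +e1, X_14=(-3, -1, -2)
t=14: X=(-3, -1, -2), d=2 → +e2, X_15=(-3, 0, -2)
t=15: X=(-3, 0, -2), d=2 → +e2, X_16=(-3, 1, -2)
t=16: X=(-3, 1, -2), d=2 → +e2, X_17=(-3, 2, -2)
t=17: X=(-3, 2, -2), d=4 → +e3, X_18=(-3, 2, -1)
t=18: X=(-3, 2, -1), d=0 → +e1, X_19=(-2, 2, -1)

13


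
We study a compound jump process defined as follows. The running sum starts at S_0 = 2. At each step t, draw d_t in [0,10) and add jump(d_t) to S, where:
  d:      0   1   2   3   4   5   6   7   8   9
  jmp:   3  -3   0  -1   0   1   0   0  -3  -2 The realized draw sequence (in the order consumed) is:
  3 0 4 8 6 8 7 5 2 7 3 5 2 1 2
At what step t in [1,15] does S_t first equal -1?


t=0: S=2, d=3, jump=-1, S_1=1
t=1: S=1, d=0, jump=3, S_2=4
t=2: S=4, d=4, jump=0, S_3=4
t=3: S=4, d=8, jump=-3, S_4=1
t=4: S=1, d=6, jump=0, S_5=1
t=5: S=1, d=8, jump=-3, S_6=-2
t=6: S=-2, d=7, jump=0, S_7=-2
t=7: S=-2, d=5, jump=1, S_8=-1
t=8: S=-1, d=2, jump=0, S_9=-1
t=9: S=-1, d=7, jump=0, S_10=-1
t=10: S=-1, d=3, jump=-1, S_11=-2
t=11: S=-2, d=5, jump=1, S_12=-1
t=12: S=-1, d=2, jump=0, S_13=-1
t=13: S=-1, d=1, jump=-3, S_14=-4
t=14: S=-4, d=2, jump=0, S_15=-4

8


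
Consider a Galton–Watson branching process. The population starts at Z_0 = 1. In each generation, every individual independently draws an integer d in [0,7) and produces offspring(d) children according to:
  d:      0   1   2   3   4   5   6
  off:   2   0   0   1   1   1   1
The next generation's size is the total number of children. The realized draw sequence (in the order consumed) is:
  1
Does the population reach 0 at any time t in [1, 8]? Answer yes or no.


yes

gen 0: Z_0=1, draws=[1], offspring=[0], Z_1=0
gen 1: Z_1=0, draws=[], offspring=[], Z_2=0
gen 2: Z_2=0, draws=[], offspring=[], Z_3=0
gen 3: Z_3=0, draws=[], offspring=[], Z_4=0
gen 4: Z_4=0, draws=[], offspring=[], Z_5=0
gen 5: Z_5=0, draws=[], offspring=[], Z_6=0
gen 6: Z_6=0, draws=[], offspring=[], Z_7=0
gen 7: Z_7=0, draws=[], offspring=[], Z_8=0


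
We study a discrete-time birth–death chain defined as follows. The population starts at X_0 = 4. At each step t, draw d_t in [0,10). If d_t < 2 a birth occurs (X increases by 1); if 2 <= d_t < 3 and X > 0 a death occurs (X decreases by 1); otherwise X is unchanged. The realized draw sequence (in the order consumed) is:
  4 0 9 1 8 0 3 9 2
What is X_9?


t=0: X=4, d=4 → hold, X_1=4
t=1: X=4, d=0 → birth, X_2=5
t=2: X=5, d=9 → hold, X_3=5
t=3: X=5, d=1 → birth, X_4=6
t=4: X=6, d=8 → hold, X_5=6
t=5: X=6, d=0 → birth, X_6=7
t=6: X=7, d=3 → hold, X_7=7
t=7: X=7, d=9 → hold, X_8=7
t=8: X=7, d=2 → death, X_9=6

6


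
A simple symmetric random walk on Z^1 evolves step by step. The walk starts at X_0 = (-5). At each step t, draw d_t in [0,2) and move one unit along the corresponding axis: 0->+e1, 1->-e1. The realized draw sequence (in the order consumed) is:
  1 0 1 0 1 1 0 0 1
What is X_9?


(-6)

t=0: X=(-5), d=1 → -e1, X_1=(-6)
t=1: X=(-6), d=0 → +e1, X_2=(-5)
t=2: X=(-5), d=1 → -e1, X_3=(-6)
t=3: X=(-6), d=0 → +e1, X_4=(-5)
t=4: X=(-5), d=1 → -e1, X_5=(-6)
t=5: X=(-6), d=1 → -e1, X_6=(-7)
t=6: X=(-7), d=0 → +e1, X_7=(-6)
t=7: X=(-6), d=0 → +e1, X_8=(-5)
t=8: X=(-5), d=1 → -e1, X_9=(-6)


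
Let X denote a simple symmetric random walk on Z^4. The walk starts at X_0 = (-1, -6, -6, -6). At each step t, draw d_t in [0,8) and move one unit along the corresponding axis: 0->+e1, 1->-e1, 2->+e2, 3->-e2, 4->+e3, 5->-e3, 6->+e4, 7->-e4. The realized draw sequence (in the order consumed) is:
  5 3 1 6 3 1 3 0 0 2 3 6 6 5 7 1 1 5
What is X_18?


t=0: X=(-1, -6, -6, -6), d=5 → -e3, X_1=(-1, -6, -7, -6)
t=1: X=(-1, -6, -7, -6), d=3 → -e2, X_2=(-1, -7, -7, -6)
t=2: X=(-1, -7, -7, -6), d=1 → -e1, X_3=(-2, -7, -7, -6)
t=3: X=(-2, -7, -7, -6), d=6 → +e4, X_4=(-2, -7, -7, -5)
t=4: X=(-2, -7, -7, -5), d=3 → -e2, X_5=(-2, -8, -7, -5)
t=5: X=(-2, -8, -7, -5), d=1 → -e1, X_6=(-3, -8, -7, -5)
t=6: X=(-3, -8, -7, -5), d=3 → -e2, X_7=(-3, -9, -7, -5)
t=7: X=(-3, -9, -7, -5), d=0 → +e1, X_8=(-2, -9, -7, -5)
t=8: X=(-2, -9, -7, -5), d=0 → +e1, X_9=(-1, -9, -7, -5)
t=9: X=(-1, -9, -7, -5), d=2 → +e2, X_10=(-1, -8, -7, -5)
t=10: X=(-1, -8, -7, -5), d=3 → -e2, X_11=(-1, -9, -7, -5)
t=11: X=(-1, -9, -7, -5), d=6 → +e4, X_12=(-1, -9, -7, -4)
t=12: X=(-1, -9, -7, -4), d=6 → +e4, X_13=(-1, -9, -7, -3)
t=13: X=(-1, -9, -7, -3), d=5 → -e3, X_14=(-1, -9, -8, -3)
t=14: X=(-1, -9, -8, -3), d=7 → -e4, X_15=(-1, -9, -8, -4)
t=15: X=(-1, -9, -8, -4), d=1 → -e1, X_16=(-2, -9, -8, -4)
t=16: X=(-2, -9, -8, -4), d=1 → -e1, X_17=(-3, -9, -8, -4)
t=17: X=(-3, -9, -8, -4), d=5 → -e3, X_18=(-3, -9, -9, -4)

(-3, -9, -9, -4)


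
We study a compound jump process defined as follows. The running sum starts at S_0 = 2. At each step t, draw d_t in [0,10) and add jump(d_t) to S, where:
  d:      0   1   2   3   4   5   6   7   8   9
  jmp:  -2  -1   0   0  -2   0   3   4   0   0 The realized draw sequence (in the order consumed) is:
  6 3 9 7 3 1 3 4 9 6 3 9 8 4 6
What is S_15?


t=0: S=2, d=6, jump=3, S_1=5
t=1: S=5, d=3, jump=0, S_2=5
t=2: S=5, d=9, jump=0, S_3=5
t=3: S=5, d=7, jump=4, S_4=9
t=4: S=9, d=3, jump=0, S_5=9
t=5: S=9, d=1, jump=-1, S_6=8
t=6: S=8, d=3, jump=0, S_7=8
t=7: S=8, d=4, jump=-2, S_8=6
t=8: S=6, d=9, jump=0, S_9=6
t=9: S=6, d=6, jump=3, S_10=9
t=10: S=9, d=3, jump=0, S_11=9
t=11: S=9, d=9, jump=0, S_12=9
t=12: S=9, d=8, jump=0, S_13=9
t=13: S=9, d=4, jump=-2, S_14=7
t=14: S=7, d=6, jump=3, S_15=10

10


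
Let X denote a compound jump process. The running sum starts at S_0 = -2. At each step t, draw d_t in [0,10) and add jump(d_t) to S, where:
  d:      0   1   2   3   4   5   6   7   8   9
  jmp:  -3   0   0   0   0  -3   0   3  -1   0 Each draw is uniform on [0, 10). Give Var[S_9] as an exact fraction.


Outcome values over d=0..9: [-3, 0, 0, 0, 0, -3, 0, 3, -1, 0]
Σy = -4, Σy² = 28, M = 10
μ = -4/10 = -2/5,  σ² = 28/10 − (-2/5)² = 66/25
Independent increments: Var[S_9] = 9·σ² = 9·(66/25) = 594/25

594/25


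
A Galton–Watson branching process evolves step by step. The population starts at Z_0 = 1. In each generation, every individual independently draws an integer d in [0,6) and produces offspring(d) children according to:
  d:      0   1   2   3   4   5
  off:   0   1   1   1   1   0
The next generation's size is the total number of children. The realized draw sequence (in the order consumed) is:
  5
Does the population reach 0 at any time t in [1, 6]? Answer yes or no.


yes

gen 0: Z_0=1, draws=[5], offspring=[0], Z_1=0
gen 1: Z_1=0, draws=[], offspring=[], Z_2=0
gen 2: Z_2=0, draws=[], offspring=[], Z_3=0
gen 3: Z_3=0, draws=[], offspring=[], Z_4=0
gen 4: Z_4=0, draws=[], offspring=[], Z_5=0
gen 5: Z_5=0, draws=[], offspring=[], Z_6=0


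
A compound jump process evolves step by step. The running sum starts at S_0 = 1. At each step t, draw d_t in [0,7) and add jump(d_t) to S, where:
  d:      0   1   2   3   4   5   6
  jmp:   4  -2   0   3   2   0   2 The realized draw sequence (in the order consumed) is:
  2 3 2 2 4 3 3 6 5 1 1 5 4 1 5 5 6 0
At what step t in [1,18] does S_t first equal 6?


t=0: S=1, d=2, jump=0, S_1=1
t=1: S=1, d=3, jump=3, S_2=4
t=2: S=4, d=2, jump=0, S_3=4
t=3: S=4, d=2, jump=0, S_4=4
t=4: S=4, d=4, jump=2, S_5=6
t=5: S=6, d=3, jump=3, S_6=9
t=6: S=9, d=3, jump=3, S_7=12
t=7: S=12, d=6, jump=2, S_8=14
t=8: S=14, d=5, jump=0, S_9=14
t=9: S=14, d=1, jump=-2, S_10=12
t=10: S=12, d=1, jump=-2, S_11=10
t=11: S=10, d=5, jump=0, S_12=10
t=12: S=10, d=4, jump=2, S_13=12
t=13: S=12, d=1, jump=-2, S_14=10
t=14: S=10, d=5, jump=0, S_15=10
t=15: S=10, d=5, jump=0, S_16=10
t=16: S=10, d=6, jump=2, S_17=12
t=17: S=12, d=0, jump=4, S_18=16

5


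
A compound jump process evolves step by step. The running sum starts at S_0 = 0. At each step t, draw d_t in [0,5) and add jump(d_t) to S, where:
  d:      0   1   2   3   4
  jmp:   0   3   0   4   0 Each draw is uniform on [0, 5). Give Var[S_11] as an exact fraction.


Outcome values over d=0..4: [0, 3, 0, 4, 0]
Σy = 7, Σy² = 25, M = 5
μ = 7/5 = 7/5,  σ² = 25/5 − (7/5)² = 76/25
Independent increments: Var[S_11] = 11·σ² = 11·(76/25) = 836/25

836/25


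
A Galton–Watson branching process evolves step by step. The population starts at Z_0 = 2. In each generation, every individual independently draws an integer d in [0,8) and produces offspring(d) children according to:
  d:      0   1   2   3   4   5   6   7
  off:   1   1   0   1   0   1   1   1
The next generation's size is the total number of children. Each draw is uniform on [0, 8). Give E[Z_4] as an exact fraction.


Outcome values over d=0..7: [1, 1, 0, 1, 0, 1, 1, 1]
Σy = 6, Σy² = 6, M = 8
μ = 6/8 = 3/4,  σ² = 6/8 − (3/4)² = 3/16
E[Z_0] = 2
E[Z_1] = 3/4·E[Z_0] = 3/2
E[Z_2] = 3/4·E[Z_1] = 9/8
E[Z_3] = 3/4·E[Z_2] = 27/32
E[Z_4] = 3/4·E[Z_3] = 81/128

81/128


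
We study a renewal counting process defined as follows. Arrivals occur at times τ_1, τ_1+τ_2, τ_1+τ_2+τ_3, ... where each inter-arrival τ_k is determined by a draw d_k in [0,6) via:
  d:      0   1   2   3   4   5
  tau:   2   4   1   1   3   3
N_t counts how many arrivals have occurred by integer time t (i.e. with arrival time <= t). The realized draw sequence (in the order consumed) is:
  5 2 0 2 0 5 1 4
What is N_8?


draw d_1=5: τ_1=3, arrival time A_1=3
draw d_2=2: τ_2=1, arrival time A_2=4
draw d_3=0: τ_3=2, arrival time A_3=6
draw d_4=2: τ_4=1, arrival time A_4=7
draw d_5=0: τ_5=2, arrival time A_5=9
draw d_6=5: τ_6=3, arrival time A_6=12
draw d_7=1: τ_7=4, arrival time A_7=16
draw d_8=4: τ_8=3, arrival time A_8=19
N_t over t=0..8: 0:0 1:0 2:0 3:1 4:2 5:2 6:3 7:4 8:4

4


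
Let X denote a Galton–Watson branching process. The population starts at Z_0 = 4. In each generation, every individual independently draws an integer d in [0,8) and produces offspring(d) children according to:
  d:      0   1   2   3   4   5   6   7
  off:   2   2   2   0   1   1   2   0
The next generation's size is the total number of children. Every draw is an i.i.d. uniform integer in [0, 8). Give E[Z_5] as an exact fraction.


3125/256

Outcome values over d=0..7: [2, 2, 2, 0, 1, 1, 2, 0]
Σy = 10, Σy² = 18, M = 8
μ = 10/8 = 5/4,  σ² = 18/8 − (5/4)² = 11/16
E[Z_0] = 4
E[Z_1] = 5/4·E[Z_0] = 5
E[Z_2] = 5/4·E[Z_1] = 25/4
E[Z_3] = 5/4·E[Z_2] = 125/16
E[Z_4] = 5/4·E[Z_3] = 625/64
E[Z_5] = 5/4·E[Z_4] = 3125/256


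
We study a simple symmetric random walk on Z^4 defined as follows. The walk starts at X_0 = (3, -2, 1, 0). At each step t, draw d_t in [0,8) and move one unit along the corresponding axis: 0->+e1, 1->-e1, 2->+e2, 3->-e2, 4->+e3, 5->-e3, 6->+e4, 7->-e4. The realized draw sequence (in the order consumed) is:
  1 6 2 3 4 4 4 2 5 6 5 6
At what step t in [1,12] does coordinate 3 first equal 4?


7

t=0: X=(3, -2, 1, 0), d=1 → -e1, X_1=(2, -2, 1, 0)
t=1: X=(2, -2, 1, 0), d=6 → +e4, X_2=(2, -2, 1, 1)
t=2: X=(2, -2, 1, 1), d=2 → +e2, X_3=(2, -1, 1, 1)
t=3: X=(2, -1, 1, 1), d=3 → -e2, X_4=(2, -2, 1, 1)
t=4: X=(2, -2, 1, 1), d=4 → +e3, X_5=(2, -2, 2, 1)
t=5: X=(2, -2, 2, 1), d=4 → +e3, X_6=(2, -2, 3, 1)
t=6: X=(2, -2, 3, 1), d=4 → +e3, X_7=(2, -2, 4, 1)
t=7: X=(2, -2, 4, 1), d=2 → +e2, X_8=(2, -1, 4, 1)
t=8: X=(2, -1, 4, 1), d=5 → -e3, X_9=(2, -1, 3, 1)
t=9: X=(2, -1, 3, 1), d=6 → +e4, X_10=(2, -1, 3, 2)
t=10: X=(2, -1, 3, 2), d=5 → -e3, X_11=(2, -1, 2, 2)
t=11: X=(2, -1, 2, 2), d=6 → +e4, X_12=(2, -1, 2, 3)


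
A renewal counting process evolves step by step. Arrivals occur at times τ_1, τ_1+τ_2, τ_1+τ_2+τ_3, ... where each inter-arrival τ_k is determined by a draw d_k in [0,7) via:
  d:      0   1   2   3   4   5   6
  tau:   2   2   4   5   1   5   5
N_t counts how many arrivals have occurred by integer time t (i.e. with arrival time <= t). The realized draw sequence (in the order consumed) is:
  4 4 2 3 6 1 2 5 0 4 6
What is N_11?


draw d_1=4: τ_1=1, arrival time A_1=1
draw d_2=4: τ_2=1, arrival time A_2=2
draw d_3=2: τ_3=4, arrival time A_3=6
draw d_4=3: τ_4=5, arrival time A_4=11
draw d_5=6: τ_5=5, arrival time A_5=16
draw d_6=1: τ_6=2, arrival time A_6=18
draw d_7=2: τ_7=4, arrival time A_7=22
draw d_8=5: τ_8=5, arrival time A_8=27
draw d_9=0: τ_9=2, arrival time A_9=29
draw d_10=4: τ_10=1, arrival time A_10=30
draw d_11=6: τ_11=5, arrival time A_11=35
N_t over t=0..11: 0:0 1:1 2:2 3:2 4:2 5:2 6:3 7:3 8:3 9:3 10:3 11:4

4


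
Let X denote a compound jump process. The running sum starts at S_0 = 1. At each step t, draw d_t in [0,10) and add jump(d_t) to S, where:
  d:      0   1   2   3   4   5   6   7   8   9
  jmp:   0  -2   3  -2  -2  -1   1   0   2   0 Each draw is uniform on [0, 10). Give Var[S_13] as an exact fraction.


Outcome values over d=0..9: [0, -2, 3, -2, -2, -1, 1, 0, 2, 0]
Σy = -1, Σy² = 27, M = 10
μ = -1/10 = -1/10,  σ² = 27/10 − (-1/10)² = 269/100
Independent increments: Var[S_13] = 13·σ² = 13·(269/100) = 3497/100

3497/100


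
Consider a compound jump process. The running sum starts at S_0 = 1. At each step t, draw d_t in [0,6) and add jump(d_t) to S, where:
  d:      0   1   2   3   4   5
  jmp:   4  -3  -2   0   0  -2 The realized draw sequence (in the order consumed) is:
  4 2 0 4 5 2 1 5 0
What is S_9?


t=0: S=1, d=4, jump=0, S_1=1
t=1: S=1, d=2, jump=-2, S_2=-1
t=2: S=-1, d=0, jump=4, S_3=3
t=3: S=3, d=4, jump=0, S_4=3
t=4: S=3, d=5, jump=-2, S_5=1
t=5: S=1, d=2, jump=-2, S_6=-1
t=6: S=-1, d=1, jump=-3, S_7=-4
t=7: S=-4, d=5, jump=-2, S_8=-6
t=8: S=-6, d=0, jump=4, S_9=-2

-2


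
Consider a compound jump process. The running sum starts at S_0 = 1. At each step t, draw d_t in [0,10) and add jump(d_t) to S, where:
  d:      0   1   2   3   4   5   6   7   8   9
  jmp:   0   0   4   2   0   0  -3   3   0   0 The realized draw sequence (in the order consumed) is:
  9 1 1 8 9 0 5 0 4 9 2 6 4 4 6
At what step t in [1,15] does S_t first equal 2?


t=0: S=1, d=9, jump=0, S_1=1
t=1: S=1, d=1, jump=0, S_2=1
t=2: S=1, d=1, jump=0, S_3=1
t=3: S=1, d=8, jump=0, S_4=1
t=4: S=1, d=9, jump=0, S_5=1
t=5: S=1, d=0, jump=0, S_6=1
t=6: S=1, d=5, jump=0, S_7=1
t=7: S=1, d=0, jump=0, S_8=1
t=8: S=1, d=4, jump=0, S_9=1
t=9: S=1, d=9, jump=0, S_10=1
t=10: S=1, d=2, jump=4, S_11=5
t=11: S=5, d=6, jump=-3, S_12=2
t=12: S=2, d=4, jump=0, S_13=2
t=13: S=2, d=4, jump=0, S_14=2
t=14: S=2, d=6, jump=-3, S_15=-1

12


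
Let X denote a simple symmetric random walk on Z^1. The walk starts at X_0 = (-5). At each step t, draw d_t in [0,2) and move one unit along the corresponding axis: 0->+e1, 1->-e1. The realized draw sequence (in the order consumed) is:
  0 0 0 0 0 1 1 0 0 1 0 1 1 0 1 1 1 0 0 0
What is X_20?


(-1)

t=0: X=(-5), d=0 → +e1, X_1=(-4)
t=1: X=(-4), d=0 → +e1, X_2=(-3)
t=2: X=(-3), d=0 → +e1, X_3=(-2)
t=3: X=(-2), d=0 → +e1, X_4=(-1)
t=4: X=(-1), d=0 → +e1, X_5=(0)
t=5: X=(0), d=1 → -e1, X_6=(-1)
t=6: X=(-1), d=1 → -e1, X_7=(-2)
t=7: X=(-2), d=0 → +e1, X_8=(-1)
t=8: X=(-1), d=0 → +e1, X_9=(0)
t=9: X=(0), d=1 → -e1, X_10=(-1)
t=10: X=(-1), d=0 → +e1, X_11=(0)
t=11: X=(0), d=1 → -e1, X_12=(-1)
t=12: X=(-1), d=1 → -e1, X_13=(-2)
t=13: X=(-2), d=0 → +e1, X_14=(-1)
t=14: X=(-1), d=1 → -e1, X_15=(-2)
t=15: X=(-2), d=1 → -e1, X_16=(-3)
t=16: X=(-3), d=1 → -e1, X_17=(-4)
t=17: X=(-4), d=0 → +e1, X_18=(-3)
t=18: X=(-3), d=0 → +e1, X_19=(-2)
t=19: X=(-2), d=0 → +e1, X_20=(-1)


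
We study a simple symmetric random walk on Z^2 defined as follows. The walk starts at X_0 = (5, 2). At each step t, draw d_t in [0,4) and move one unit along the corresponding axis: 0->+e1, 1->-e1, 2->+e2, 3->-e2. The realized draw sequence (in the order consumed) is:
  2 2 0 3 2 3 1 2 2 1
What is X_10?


t=0: X=(5, 2), d=2 → +e2, X_1=(5, 3)
t=1: X=(5, 3), d=2 → +e2, X_2=(5, 4)
t=2: X=(5, 4), d=0 → +e1, X_3=(6, 4)
t=3: X=(6, 4), d=3 → -e2, X_4=(6, 3)
t=4: X=(6, 3), d=2 → +e2, X_5=(6, 4)
t=5: X=(6, 4), d=3 → -e2, X_6=(6, 3)
t=6: X=(6, 3), d=1 → -e1, X_7=(5, 3)
t=7: X=(5, 3), d=2 → +e2, X_8=(5, 4)
t=8: X=(5, 4), d=2 → +e2, X_9=(5, 5)
t=9: X=(5, 5), d=1 → -e1, X_10=(4, 5)

(4, 5)


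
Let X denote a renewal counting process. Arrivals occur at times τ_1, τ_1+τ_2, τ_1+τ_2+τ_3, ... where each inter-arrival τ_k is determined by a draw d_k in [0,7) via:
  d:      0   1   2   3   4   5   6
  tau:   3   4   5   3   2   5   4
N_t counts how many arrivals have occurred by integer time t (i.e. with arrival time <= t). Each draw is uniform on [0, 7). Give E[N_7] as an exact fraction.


75/49

Inter-arrival values over d=0..6: [3, 4, 5, 3, 2, 5, 4]
Each d has probability 1/7, so the pmf of τ is: f(2) = 1/7, f(3) = 2/7, f(4) = 2/7, f(5) = 2/7
Renewal equation for m(n) = E[N_n]: condition on τ_1 = k (if k <= n, one arrival plus a fresh copy on the remaining n−k steps): m(n) = F(n) + Σ_{k<=n} f(k)·m(n−k), where F(n) = P(τ <= n) and m(0) = 0
m(1) = F(1) = 0
m(2) = F(2) = 1/7
m(3) = F(3) = 3/7
m(4) = F(4) + f(2)·m(2) = 5/7 + 1/7·1/7 = 36/49
m(5) = F(5) + f(2)·m(3) + f(3)·m(2) = 1 + 1/7·3/7 + 2/7·1/7 = 54/49
m(6) = F(6) + f(2)·m(4) + f(3)·m(3) + f(4)·m(2) = 1 + 1/7·36/49 + 2/7·3/7 + 2/7·1/7 = 435/343
m(7) = F(7) + f(2)·m(5) + f(3)·m(4) + f(4)·m(3) + f(5)·m(2) = 1 + 1/7·54/49 + 2/7·36/49 + 2/7·3/7 + 2/7·1/7 = 75/49
E[N_7] = m(7) = 75/49


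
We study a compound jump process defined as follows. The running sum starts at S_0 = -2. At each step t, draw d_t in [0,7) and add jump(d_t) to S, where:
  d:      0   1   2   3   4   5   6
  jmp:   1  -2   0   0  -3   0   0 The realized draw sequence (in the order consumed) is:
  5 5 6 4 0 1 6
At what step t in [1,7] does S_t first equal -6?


t=0: S=-2, d=5, jump=0, S_1=-2
t=1: S=-2, d=5, jump=0, S_2=-2
t=2: S=-2, d=6, jump=0, S_3=-2
t=3: S=-2, d=4, jump=-3, S_4=-5
t=4: S=-5, d=0, jump=1, S_5=-4
t=5: S=-4, d=1, jump=-2, S_6=-6
t=6: S=-6, d=6, jump=0, S_7=-6

6


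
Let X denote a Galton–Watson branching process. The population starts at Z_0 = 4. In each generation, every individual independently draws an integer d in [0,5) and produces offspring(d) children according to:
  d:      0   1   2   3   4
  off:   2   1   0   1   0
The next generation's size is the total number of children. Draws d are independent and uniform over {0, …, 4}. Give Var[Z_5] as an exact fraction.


30119936/9765625

Outcome values over d=0..4: [2, 1, 0, 1, 0]
Σy = 4, Σy² = 6, M = 5
μ = 4/5 = 4/5,  σ² = 6/5 − (4/5)² = 14/25
V_0 = 0, E_0 = 4
V_1 = 14/25·E_0 + (4/5)²·V_0 = 56/25;  E_1 = 16/5
V_2 = 14/25·E_1 + (4/5)²·V_1 = 2016/625;  E_2 = 64/25
V_3 = 14/25·E_2 + (4/5)²·V_2 = 54656/15625;  E_3 = 256/125
V_4 = 14/25·E_3 + (4/5)²·V_3 = 1322496/390625;  E_4 = 1024/625
V_5 = 14/25·E_4 + (4/5)²·V_4 = 30119936/9765625;  E_5 = 4096/3125


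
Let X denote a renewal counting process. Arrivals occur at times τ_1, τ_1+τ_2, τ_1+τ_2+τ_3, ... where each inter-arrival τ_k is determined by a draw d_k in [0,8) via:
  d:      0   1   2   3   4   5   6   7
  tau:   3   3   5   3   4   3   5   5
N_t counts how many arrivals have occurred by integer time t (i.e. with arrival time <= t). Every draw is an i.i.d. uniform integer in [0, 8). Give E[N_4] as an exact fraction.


5/8

Inter-arrival values over d=0..7: [3, 3, 5, 3, 4, 3, 5, 5]
Each d has probability 1/8, so the pmf of τ is: f(3) = 1/2, f(4) = 1/8, f(5) = 3/8
Renewal equation for m(n) = E[N_n]: condition on τ_1 = k (if k <= n, one arrival plus a fresh copy on the remaining n−k steps): m(n) = F(n) + Σ_{k<=n} f(k)·m(n−k), where F(n) = P(τ <= n) and m(0) = 0
m(1) = F(1) = 0
m(2) = F(2) = 0
m(3) = F(3) = 1/2
m(4) = F(4) = 5/8
E[N_4] = m(4) = 5/8


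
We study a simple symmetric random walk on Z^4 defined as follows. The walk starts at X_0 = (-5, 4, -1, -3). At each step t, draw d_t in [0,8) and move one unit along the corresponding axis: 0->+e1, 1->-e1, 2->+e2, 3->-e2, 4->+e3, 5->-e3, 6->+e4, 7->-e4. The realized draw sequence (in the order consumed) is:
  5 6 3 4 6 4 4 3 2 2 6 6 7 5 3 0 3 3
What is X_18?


t=0: X=(-5, 4, -1, -3), d=5 → -e3, X_1=(-5, 4, -2, -3)
t=1: X=(-5, 4, -2, -3), d=6 → +e4, X_2=(-5, 4, -2, -2)
t=2: X=(-5, 4, -2, -2), d=3 → -e2, X_3=(-5, 3, -2, -2)
t=3: X=(-5, 3, -2, -2), d=4 → +e3, X_4=(-5, 3, -1, -2)
t=4: X=(-5, 3, -1, -2), d=6 → +e4, X_5=(-5, 3, -1, -1)
t=5: X=(-5, 3, -1, -1), d=4 → +e3, X_6=(-5, 3, 0, -1)
t=6: X=(-5, 3, 0, -1), d=4 → +e3, X_7=(-5, 3, 1, -1)
t=7: X=(-5, 3, 1, -1), d=3 → -e2, X_8=(-5, 2, 1, -1)
t=8: X=(-5, 2, 1, -1), d=2 → +e2, X_9=(-5, 3, 1, -1)
t=9: X=(-5, 3, 1, -1), d=2 → +e2, X_10=(-5, 4, 1, -1)
t=10: X=(-5, 4, 1, -1), d=6 → +e4, X_11=(-5, 4, 1, 0)
t=11: X=(-5, 4, 1, 0), d=6 → +e4, X_12=(-5, 4, 1, 1)
t=12: X=(-5, 4, 1, 1), d=7 → -e4, X_13=(-5, 4, 1, 0)
t=13: X=(-5, 4, 1, 0), d=5 → -e3, X_14=(-5, 4, 0, 0)
t=14: X=(-5, 4, 0, 0), d=3 → -e2, X_15=(-5, 3, 0, 0)
t=15: X=(-5, 3, 0, 0), d=0 → +e1, X_16=(-4, 3, 0, 0)
t=16: X=(-4, 3, 0, 0), d=3 → -e2, X_17=(-4, 2, 0, 0)
t=17: X=(-4, 2, 0, 0), d=3 → -e2, X_18=(-4, 1, 0, 0)

(-4, 1, 0, 0)


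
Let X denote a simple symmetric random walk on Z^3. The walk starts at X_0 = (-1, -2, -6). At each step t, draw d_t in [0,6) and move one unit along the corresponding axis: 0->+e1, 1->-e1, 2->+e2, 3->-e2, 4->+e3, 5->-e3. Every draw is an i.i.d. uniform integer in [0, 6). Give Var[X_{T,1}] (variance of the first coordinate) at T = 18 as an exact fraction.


Outcome values over d=0..5: [1, -1, 0, 0, 0, 0]
Σy = 0, Σy² = 2, M = 6
μ = 0/6 = 0,  σ² = 2/6 − (0)² = 1/3
Independent increments: Var[X_18] = 18·σ² = 18·(1/3) = 6

6


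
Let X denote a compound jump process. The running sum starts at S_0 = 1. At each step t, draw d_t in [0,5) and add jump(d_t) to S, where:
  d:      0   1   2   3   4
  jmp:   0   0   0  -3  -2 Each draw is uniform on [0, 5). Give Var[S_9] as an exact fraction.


72/5

Outcome values over d=0..4: [0, 0, 0, -3, -2]
Σy = -5, Σy² = 13, M = 5
μ = -5/5 = -1,  σ² = 13/5 − (-1)² = 8/5
Independent increments: Var[S_9] = 9·σ² = 9·(8/5) = 72/5


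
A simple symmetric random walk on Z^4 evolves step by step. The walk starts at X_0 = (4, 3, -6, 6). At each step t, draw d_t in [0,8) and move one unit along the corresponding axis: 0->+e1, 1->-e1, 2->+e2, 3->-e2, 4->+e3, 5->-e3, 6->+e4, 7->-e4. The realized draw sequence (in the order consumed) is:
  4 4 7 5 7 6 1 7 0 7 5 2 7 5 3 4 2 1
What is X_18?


t=0: X=(4, 3, -6, 6), d=4 → +e3, X_1=(4, 3, -5, 6)
t=1: X=(4, 3, -5, 6), d=4 → +e3, X_2=(4, 3, -4, 6)
t=2: X=(4, 3, -4, 6), d=7 → -e4, X_3=(4, 3, -4, 5)
t=3: X=(4, 3, -4, 5), d=5 → -e3, X_4=(4, 3, -5, 5)
t=4: X=(4, 3, -5, 5), d=7 → -e4, X_5=(4, 3, -5, 4)
t=5: X=(4, 3, -5, 4), d=6 → +e4, X_6=(4, 3, -5, 5)
t=6: X=(4, 3, -5, 5), d=1 → -e1, X_7=(3, 3, -5, 5)
t=7: X=(3, 3, -5, 5), d=7 → -e4, X_8=(3, 3, -5, 4)
t=8: X=(3, 3, -5, 4), d=0 → +e1, X_9=(4, 3, -5, 4)
t=9: X=(4, 3, -5, 4), d=7 → -e4, X_10=(4, 3, -5, 3)
t=10: X=(4, 3, -5, 3), d=5 → -e3, X_11=(4, 3, -6, 3)
t=11: X=(4, 3, -6, 3), d=2 → +e2, X_12=(4, 4, -6, 3)
t=12: X=(4, 4, -6, 3), d=7 → -e4, X_13=(4, 4, -6, 2)
t=13: X=(4, 4, -6, 2), d=5 → -e3, X_14=(4, 4, -7, 2)
t=14: X=(4, 4, -7, 2), d=3 → -e2, X_15=(4, 3, -7, 2)
t=15: X=(4, 3, -7, 2), d=4 → +e3, X_16=(4, 3, -6, 2)
t=16: X=(4, 3, -6, 2), d=2 → +e2, X_17=(4, 4, -6, 2)
t=17: X=(4, 4, -6, 2), d=1 → -e1, X_18=(3, 4, -6, 2)

(3, 4, -6, 2)


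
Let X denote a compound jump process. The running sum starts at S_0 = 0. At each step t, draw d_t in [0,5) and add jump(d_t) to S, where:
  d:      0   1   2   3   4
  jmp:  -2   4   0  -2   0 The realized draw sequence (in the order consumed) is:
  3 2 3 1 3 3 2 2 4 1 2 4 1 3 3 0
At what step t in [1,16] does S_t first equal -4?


3

t=0: S=0, d=3, jump=-2, S_1=-2
t=1: S=-2, d=2, jump=0, S_2=-2
t=2: S=-2, d=3, jump=-2, S_3=-4
t=3: S=-4, d=1, jump=4, S_4=0
t=4: S=0, d=3, jump=-2, S_5=-2
t=5: S=-2, d=3, jump=-2, S_6=-4
t=6: S=-4, d=2, jump=0, S_7=-4
t=7: S=-4, d=2, jump=0, S_8=-4
t=8: S=-4, d=4, jump=0, S_9=-4
t=9: S=-4, d=1, jump=4, S_10=0
t=10: S=0, d=2, jump=0, S_11=0
t=11: S=0, d=4, jump=0, S_12=0
t=12: S=0, d=1, jump=4, S_13=4
t=13: S=4, d=3, jump=-2, S_14=2
t=14: S=2, d=3, jump=-2, S_15=0
t=15: S=0, d=0, jump=-2, S_16=-2


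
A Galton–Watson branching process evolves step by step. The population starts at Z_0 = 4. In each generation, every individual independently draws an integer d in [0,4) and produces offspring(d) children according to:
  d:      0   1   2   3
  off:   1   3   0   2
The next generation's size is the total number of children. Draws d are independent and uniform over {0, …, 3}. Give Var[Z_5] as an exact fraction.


Outcome values over d=0..3: [1, 3, 0, 2]
Σy = 6, Σy² = 14, M = 4
μ = 6/4 = 3/2,  σ² = 14/4 − (3/2)² = 5/4
V_0 = 0, E_0 = 4
V_1 = 5/4·E_0 + (3/2)²·V_0 = 5;  E_1 = 6
V_2 = 5/4·E_1 + (3/2)²·V_1 = 75/4;  E_2 = 9
V_3 = 5/4·E_2 + (3/2)²·V_2 = 855/16;  E_3 = 27/2
V_4 = 5/4·E_3 + (3/2)²·V_3 = 8775/64;  E_4 = 81/4
V_5 = 5/4·E_4 + (3/2)²·V_4 = 85455/256;  E_5 = 243/8

85455/256


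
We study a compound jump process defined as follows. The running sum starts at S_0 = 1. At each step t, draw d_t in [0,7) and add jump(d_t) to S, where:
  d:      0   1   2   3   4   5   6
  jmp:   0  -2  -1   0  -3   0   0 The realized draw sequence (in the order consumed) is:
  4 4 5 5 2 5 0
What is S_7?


t=0: S=1, d=4, jump=-3, S_1=-2
t=1: S=-2, d=4, jump=-3, S_2=-5
t=2: S=-5, d=5, jump=0, S_3=-5
t=3: S=-5, d=5, jump=0, S_4=-5
t=4: S=-5, d=2, jump=-1, S_5=-6
t=5: S=-6, d=5, jump=0, S_6=-6
t=6: S=-6, d=0, jump=0, S_7=-6

-6


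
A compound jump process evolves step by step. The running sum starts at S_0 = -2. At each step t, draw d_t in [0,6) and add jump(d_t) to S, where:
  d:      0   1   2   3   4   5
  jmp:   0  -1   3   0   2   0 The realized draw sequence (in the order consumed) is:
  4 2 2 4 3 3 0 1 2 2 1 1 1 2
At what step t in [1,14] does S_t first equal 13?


t=0: S=-2, d=4, jump=2, S_1=0
t=1: S=0, d=2, jump=3, S_2=3
t=2: S=3, d=2, jump=3, S_3=6
t=3: S=6, d=4, jump=2, S_4=8
t=4: S=8, d=3, jump=0, S_5=8
t=5: S=8, d=3, jump=0, S_6=8
t=6: S=8, d=0, jump=0, S_7=8
t=7: S=8, d=1, jump=-1, S_8=7
t=8: S=7, d=2, jump=3, S_9=10
t=9: S=10, d=2, jump=3, S_10=13
t=10: S=13, d=1, jump=-1, S_11=12
t=11: S=12, d=1, jump=-1, S_12=11
t=12: S=11, d=1, jump=-1, S_13=10
t=13: S=10, d=2, jump=3, S_14=13

10


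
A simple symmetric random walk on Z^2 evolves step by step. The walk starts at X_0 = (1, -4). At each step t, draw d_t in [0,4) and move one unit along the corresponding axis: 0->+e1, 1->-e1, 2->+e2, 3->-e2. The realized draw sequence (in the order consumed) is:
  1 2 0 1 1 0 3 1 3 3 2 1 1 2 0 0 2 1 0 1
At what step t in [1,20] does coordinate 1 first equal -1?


5

t=0: X=(1, -4), d=1 → -e1, X_1=(0, -4)
t=1: X=(0, -4), d=2 → +e2, X_2=(0, -3)
t=2: X=(0, -3), d=0 → +e1, X_3=(1, -3)
t=3: X=(1, -3), d=1 → -e1, X_4=(0, -3)
t=4: X=(0, -3), d=1 → -e1, X_5=(-1, -3)
t=5: X=(-1, -3), d=0 → +e1, X_6=(0, -3)
t=6: X=(0, -3), d=3 → -e2, X_7=(0, -4)
t=7: X=(0, -4), d=1 → -e1, X_8=(-1, -4)
t=8: X=(-1, -4), d=3 → -e2, X_9=(-1, -5)
t=9: X=(-1, -5), d=3 → -e2, X_10=(-1, -6)
t=10: X=(-1, -6), d=2 → +e2, X_11=(-1, -5)
t=11: X=(-1, -5), d=1 → -e1, X_12=(-2, -5)
t=12: X=(-2, -5), d=1 → -e1, X_13=(-3, -5)
t=13: X=(-3, -5), d=2 → +e2, X_14=(-3, -4)
t=14: X=(-3, -4), d=0 → +e1, X_15=(-2, -4)
t=15: X=(-2, -4), d=0 → +e1, X_16=(-1, -4)
t=16: X=(-1, -4), d=2 → +e2, X_17=(-1, -3)
t=17: X=(-1, -3), d=1 → -e1, X_18=(-2, -3)
t=18: X=(-2, -3), d=0 → +e1, X_19=(-1, -3)
t=19: X=(-1, -3), d=1 → -e1, X_20=(-2, -3)


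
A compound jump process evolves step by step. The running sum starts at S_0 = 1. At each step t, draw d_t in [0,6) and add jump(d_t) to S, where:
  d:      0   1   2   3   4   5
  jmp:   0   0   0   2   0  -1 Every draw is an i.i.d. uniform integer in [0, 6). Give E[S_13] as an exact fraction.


19/6

Outcome values over d=0..5: [0, 0, 0, 2, 0, -1]
Σy = 1, Σy² = 5, M = 6
μ = 1/6 = 1/6,  σ² = 5/6 − (1/6)² = 29/36
E[S_13] = 1 + 13·(1/6) = 19/6


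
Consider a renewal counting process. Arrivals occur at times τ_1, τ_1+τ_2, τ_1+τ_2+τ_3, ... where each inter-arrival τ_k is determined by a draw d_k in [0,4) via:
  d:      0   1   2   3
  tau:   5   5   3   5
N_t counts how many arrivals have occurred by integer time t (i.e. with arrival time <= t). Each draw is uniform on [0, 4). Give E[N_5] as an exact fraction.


1

Inter-arrival values over d=0..3: [5, 5, 3, 5]
Each d has probability 1/4, so the pmf of τ is: f(3) = 1/4, f(5) = 3/4
Renewal equation for m(n) = E[N_n]: condition on τ_1 = k (if k <= n, one arrival plus a fresh copy on the remaining n−k steps): m(n) = F(n) + Σ_{k<=n} f(k)·m(n−k), where F(n) = P(τ <= n) and m(0) = 0
m(1) = F(1) = 0
m(2) = F(2) = 0
m(3) = F(3) = 1/4
m(4) = F(4) = 1/4
m(5) = F(5) = 1
E[N_5] = m(5) = 1


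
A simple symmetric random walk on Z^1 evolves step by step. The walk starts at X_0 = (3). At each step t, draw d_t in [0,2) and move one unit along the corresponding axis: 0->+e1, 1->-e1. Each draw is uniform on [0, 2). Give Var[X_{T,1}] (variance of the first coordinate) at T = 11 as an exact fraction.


Outcome values over d=0..1: [1, -1]
Σy = 0, Σy² = 2, M = 2
μ = 0/2 = 0,  σ² = 2/2 − (0)² = 1
Independent increments: Var[X_11] = 11·σ² = 11·(1) = 11

11


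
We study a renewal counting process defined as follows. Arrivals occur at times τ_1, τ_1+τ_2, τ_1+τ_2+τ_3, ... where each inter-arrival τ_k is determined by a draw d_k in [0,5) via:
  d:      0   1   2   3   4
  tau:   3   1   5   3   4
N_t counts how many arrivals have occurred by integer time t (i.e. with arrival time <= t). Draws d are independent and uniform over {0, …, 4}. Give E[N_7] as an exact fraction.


148781/78125

Inter-arrival values over d=0..4: [3, 1, 5, 3, 4]
Each d has probability 1/5, so the pmf of τ is: f(1) = 1/5, f(3) = 2/5, f(4) = 1/5, f(5) = 1/5
Renewal equation for m(n) = E[N_n]: condition on τ_1 = k (if k <= n, one arrival plus a fresh copy on the remaining n−k steps): m(n) = F(n) + Σ_{k<=n} f(k)·m(n−k), where F(n) = P(τ <= n) and m(0) = 0
m(1) = F(1) = 1/5
m(2) = F(2) + f(1)·m(1) = 1/5 + 1/5·1/5 = 6/25
m(3) = F(3) + f(1)·m(2) = 3/5 + 1/5·6/25 = 81/125
m(4) = F(4) + f(1)·m(3) + f(3)·m(1) = 4/5 + 1/5·81/125 + 2/5·1/5 = 631/625
m(5) = F(5) + f(1)·m(4) + f(3)·m(2) + f(4)·m(1) = 1 + 1/5·631/625 + 2/5·6/25 + 1/5·1/5 = 4181/3125
m(6) = F(6) + f(1)·m(5) + f(3)·m(3) + f(4)·m(2) + f(5)·m(1) = 1 + 1/5·4181/3125 + 2/5·81/125 + 1/5·6/25 + 1/5·1/5 = 25231/15625
m(7) = F(7) + f(1)·m(6) + f(3)·m(4) + f(4)·m(3) + f(5)·m(2) = 1 + 1/5·25231/15625 + 2/5·631/625 + 1/5·81/125 + 1/5·6/25 = 148781/78125
E[N_7] = m(7) = 148781/78125


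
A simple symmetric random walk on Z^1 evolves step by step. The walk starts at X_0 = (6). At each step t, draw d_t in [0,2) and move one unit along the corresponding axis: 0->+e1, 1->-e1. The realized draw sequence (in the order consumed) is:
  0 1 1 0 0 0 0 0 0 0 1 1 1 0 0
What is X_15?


t=0: X=(6), d=0 → +e1, X_1=(7)
t=1: X=(7), d=1 → -e1, X_2=(6)
t=2: X=(6), d=1 → -e1, X_3=(5)
t=3: X=(5), d=0 → +e1, X_4=(6)
t=4: X=(6), d=0 → +e1, X_5=(7)
t=5: X=(7), d=0 → +e1, X_6=(8)
t=6: X=(8), d=0 → +e1, X_7=(9)
t=7: X=(9), d=0 → +e1, X_8=(10)
t=8: X=(10), d=0 → +e1, X_9=(11)
t=9: X=(11), d=0 → +e1, X_10=(12)
t=10: X=(12), d=1 → -e1, X_11=(11)
t=11: X=(11), d=1 → -e1, X_12=(10)
t=12: X=(10), d=1 → -e1, X_13=(9)
t=13: X=(9), d=0 → +e1, X_14=(10)
t=14: X=(10), d=0 → +e1, X_15=(11)

(11)


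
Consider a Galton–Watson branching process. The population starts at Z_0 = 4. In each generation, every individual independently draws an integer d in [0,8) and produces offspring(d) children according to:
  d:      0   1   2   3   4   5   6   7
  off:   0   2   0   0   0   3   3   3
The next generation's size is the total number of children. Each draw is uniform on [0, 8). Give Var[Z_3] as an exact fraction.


4195191/65536

Outcome values over d=0..7: [0, 2, 0, 0, 0, 3, 3, 3]
Σy = 11, Σy² = 31, M = 8
μ = 11/8 = 11/8,  σ² = 31/8 − (11/8)² = 127/64
V_0 = 0, E_0 = 4
V_1 = 127/64·E_0 + (11/8)²·V_0 = 127/16;  E_1 = 11/2
V_2 = 127/64·E_1 + (11/8)²·V_1 = 26543/1024;  E_2 = 121/16
V_3 = 127/64·E_2 + (11/8)²·V_2 = 4195191/65536;  E_3 = 1331/128


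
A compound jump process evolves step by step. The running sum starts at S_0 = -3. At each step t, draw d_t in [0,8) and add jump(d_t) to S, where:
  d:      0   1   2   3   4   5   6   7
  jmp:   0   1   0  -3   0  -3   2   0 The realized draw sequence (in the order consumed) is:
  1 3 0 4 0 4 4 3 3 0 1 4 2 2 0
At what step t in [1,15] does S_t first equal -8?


8

t=0: S=-3, d=1, jump=1, S_1=-2
t=1: S=-2, d=3, jump=-3, S_2=-5
t=2: S=-5, d=0, jump=0, S_3=-5
t=3: S=-5, d=4, jump=0, S_4=-5
t=4: S=-5, d=0, jump=0, S_5=-5
t=5: S=-5, d=4, jump=0, S_6=-5
t=6: S=-5, d=4, jump=0, S_7=-5
t=7: S=-5, d=3, jump=-3, S_8=-8
t=8: S=-8, d=3, jump=-3, S_9=-11
t=9: S=-11, d=0, jump=0, S_10=-11
t=10: S=-11, d=1, jump=1, S_11=-10
t=11: S=-10, d=4, jump=0, S_12=-10
t=12: S=-10, d=2, jump=0, S_13=-10
t=13: S=-10, d=2, jump=0, S_14=-10
t=14: S=-10, d=0, jump=0, S_15=-10


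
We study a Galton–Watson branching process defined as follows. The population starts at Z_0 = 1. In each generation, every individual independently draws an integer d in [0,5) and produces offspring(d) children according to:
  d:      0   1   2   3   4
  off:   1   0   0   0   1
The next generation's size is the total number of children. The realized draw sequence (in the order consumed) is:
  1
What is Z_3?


gen 0: Z_0=1, draws=[1], offspring=[0], Z_1=0
gen 1: Z_1=0, draws=[], offspring=[], Z_2=0
gen 2: Z_2=0, draws=[], offspring=[], Z_3=0

0


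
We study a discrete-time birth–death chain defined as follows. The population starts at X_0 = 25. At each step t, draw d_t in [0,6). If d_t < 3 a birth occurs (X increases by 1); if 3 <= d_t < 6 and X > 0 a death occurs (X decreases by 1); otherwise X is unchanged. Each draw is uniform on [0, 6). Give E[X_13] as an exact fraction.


25

X can drop by at most 1 per step and X_0 = 25 > T = 13, so X_t >= 25 − t >= 12 > 0 for every t <= 13: the floor at 0 (the 'and X > 0' condition) never binds. Hence X_13 = X_0 + Σ_{t<13} Y_t with i.i.d. increments Y_t = y(d_t) ∈ {+1, −1, 0}.
Outcome values over d=0..5: [1, 1, 1, -1, -1, -1]
Σy = 0, Σy² = 6, M = 6
μ = 0/6 = 0,  σ² = 6/6 − (0)² = 1
E[X_13] = 25 + 13·(0) = 25


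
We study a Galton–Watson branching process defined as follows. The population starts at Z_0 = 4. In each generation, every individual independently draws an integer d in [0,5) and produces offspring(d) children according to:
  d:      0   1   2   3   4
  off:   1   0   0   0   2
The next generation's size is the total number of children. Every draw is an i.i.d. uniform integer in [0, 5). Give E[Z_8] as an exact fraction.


Outcome values over d=0..4: [1, 0, 0, 0, 2]
Σy = 3, Σy² = 5, M = 5
μ = 3/5 = 3/5,  σ² = 5/5 − (3/5)² = 16/25
E[Z_0] = 4
E[Z_1] = 3/5·E[Z_0] = 12/5
E[Z_2] = 3/5·E[Z_1] = 36/25
E[Z_3] = 3/5·E[Z_2] = 108/125
E[Z_4] = 3/5·E[Z_3] = 324/625
E[Z_5] = 3/5·E[Z_4] = 972/3125
E[Z_6] = 3/5·E[Z_5] = 2916/15625
E[Z_7] = 3/5·E[Z_6] = 8748/78125
E[Z_8] = 3/5·E[Z_7] = 26244/390625

26244/390625
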